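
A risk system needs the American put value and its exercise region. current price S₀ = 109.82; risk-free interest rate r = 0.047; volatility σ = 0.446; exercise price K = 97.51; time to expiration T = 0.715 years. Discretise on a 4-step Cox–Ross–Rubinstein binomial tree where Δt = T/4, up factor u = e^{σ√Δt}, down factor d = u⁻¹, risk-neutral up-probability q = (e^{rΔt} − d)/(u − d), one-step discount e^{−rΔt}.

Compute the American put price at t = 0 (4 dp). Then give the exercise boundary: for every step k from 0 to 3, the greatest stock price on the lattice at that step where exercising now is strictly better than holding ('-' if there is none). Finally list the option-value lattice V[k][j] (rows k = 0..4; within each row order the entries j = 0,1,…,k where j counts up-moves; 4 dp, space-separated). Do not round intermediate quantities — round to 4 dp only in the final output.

Δt=0.17875, u=1.20751, d=0.82815, q=0.47524, disc=e^(-rΔt)=0.99163
k=4 terminal: V=max(K-S,0) → 45.8549 22.1923 0.0000 0.0000 0.0000
k=3: j=0 S=62.3742 intr=35.1358 cont=34.3200 V=35.1358[EX]; j=1 S=90.9472 intr=6.5628 cont=11.5483 V=11.5483[hold]; j=2 S=132.6092 intr=0.0000 cont=0.0000 V=0.0000[hold]; j=3 S=193.3561 intr=0.0000 cont=0.0000 V=0.0000[hold]  S*(3)=62.3742
k=2: j=0 S=75.3177 intr=22.1923 cont=23.7260 V=23.7260[hold]; j=1 S=109.8200 intr=0.0000 cont=6.0094 V=6.0094[hold]; j=2 S=160.1274 intr=0.0000 cont=0.0000 V=0.0000[hold]  S*(2)=-
k=1: j=0 S=90.9472 intr=6.5628 cont=15.1783 V=15.1783[hold]; j=1 S=132.6092 intr=0.0000 cont=3.1271 V=3.1271[hold]  S*(1)=-
k=0: j=0 S=109.8200 intr=0.0000 cont=9.3721 V=9.3721[hold]  S*(0)=-

price = 9.3721
boundary = - - - 62.3742
tree:
9.3721
15.1783 3.1271
23.7260 6.0094 0.0000
35.1358 11.5483 0.0000 0.0000
45.8549 22.1923 0.0000 0.0000 0.0000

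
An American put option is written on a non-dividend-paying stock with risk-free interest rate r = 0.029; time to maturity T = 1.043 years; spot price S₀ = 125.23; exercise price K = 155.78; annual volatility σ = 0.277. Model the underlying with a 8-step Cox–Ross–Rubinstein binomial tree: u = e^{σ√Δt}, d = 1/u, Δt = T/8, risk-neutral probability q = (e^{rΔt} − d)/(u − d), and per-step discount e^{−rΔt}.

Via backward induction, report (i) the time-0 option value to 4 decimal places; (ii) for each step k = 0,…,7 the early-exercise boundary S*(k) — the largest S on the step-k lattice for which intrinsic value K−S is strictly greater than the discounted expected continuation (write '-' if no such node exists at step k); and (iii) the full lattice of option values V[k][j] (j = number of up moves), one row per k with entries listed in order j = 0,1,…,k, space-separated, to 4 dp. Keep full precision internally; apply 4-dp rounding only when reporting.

price = 33.1324
boundary = - - 102.5260 113.3108 102.5260 113.3108 125.2300 138.4030
tree:
33.1324
42.7082 23.5749
53.2540 32.2304 14.8872
63.0123 42.4692 21.9868 7.7270
71.8418 53.2540 31.2810 12.6326 2.7601
79.8309 63.0123 42.4692 20.0573 5.1220 0.3612
87.0596 71.8418 53.2540 30.5500 9.4601 0.7164 0.0000
93.6003 79.8309 63.0123 42.4692 17.3770 1.4209 0.0000 0.0000
99.5185 87.0596 71.8418 53.2540 30.5500 2.8183 0.0000 0.0000 0.0000

Δt=0.13037  u=1.10519  d=0.90482  q=0.49392  discount=0.99623
step 8 (expiry): payoffs max(K−S,0) = 99.5185 87.0596 71.8418 53.2540 30.5500 2.8183 0.0000 0.0000 0.0000
step 7: (k=7,j=0): S=62.1797, (K−S)⁺=93.6003, hold=93.0125 ⇒ V=93.6003 exercise | (k=7,j=1): S=75.9491, (K−S)⁺=79.8309, hold=79.2430 ⇒ V=79.8309 exercise | (k=7,j=2): S=92.7677, (K−S)⁺=63.0123, hold=62.4244 ⇒ V=63.0123 exercise | (k=7,j=3): S=113.3108, (K−S)⁺=42.4692, hold=41.8813 ⇒ V=42.4692 exercise | (k=7,j=4): S=138.4030, (K−S)⁺=17.3770, hold=16.7891 ⇒ V=17.3770 exercise | (k=7,j=5): S=169.0518, (K−S)⁺=0.0000, hold=1.4209 ⇒ V=1.4209 continue | (k=7,j=6): S=206.4877, (K−S)⁺=0.0000, hold=0.0000 ⇒ V=0.0000 continue | (k=7,j=7): S=252.2135, (K−S)⁺=0.0000, hold=0.0000 ⇒ V=0.0000 continue  boundary S*=138.4030
step 6: (k=6,j=0): S=68.7204, (K−S)⁺=87.0596, hold=86.4718 ⇒ V=87.0596 exercise | (k=6,j=1): S=83.9382, (K−S)⁺=71.8418, hold=71.2539 ⇒ V=71.8418 exercise | (k=6,j=2): S=102.5260, (K−S)⁺=53.2540, hold=52.6661 ⇒ V=53.2540 exercise | (k=6,j=3): S=125.2300, (K−S)⁺=30.5500, hold=29.9621 ⇒ V=30.5500 exercise | (k=6,j=4): S=152.9617, (K−S)⁺=2.8183, hold=9.4601 ⇒ V=9.4601 continue | (k=6,j=5): S=186.8344, (K−S)⁺=0.0000, hold=0.7164 ⇒ V=0.7164 continue | (k=6,j=6): S=228.2082, (K−S)⁺=0.0000, hold=0.0000 ⇒ V=0.0000 continue  boundary S*=125.2300
step 5: (k=5,j=0): S=75.9491, (K−S)⁺=79.8309, hold=79.2430 ⇒ V=79.8309 exercise | (k=5,j=1): S=92.7677, (K−S)⁺=63.0123, hold=62.4244 ⇒ V=63.0123 exercise | (k=5,j=2): S=113.3108, (K−S)⁺=42.4692, hold=41.8813 ⇒ V=42.4692 exercise | (k=5,j=3): S=138.4030, (K−S)⁺=17.3770, hold=20.0573 ⇒ V=20.0573 continue | (k=5,j=4): S=169.0518, (K−S)⁺=0.0000, hold=5.1220 ⇒ V=5.1220 continue | (k=5,j=5): S=206.4877, (K−S)⁺=0.0000, hold=0.3612 ⇒ V=0.3612 continue  boundary S*=113.3108
step 4: (k=4,j=0): S=83.9382, (K−S)⁺=71.8418, hold=71.2539 ⇒ V=71.8418 exercise | (k=4,j=1): S=102.5260, (K−S)⁺=53.2540, hold=52.6661 ⇒ V=53.2540 exercise | (k=4,j=2): S=125.2300, (K−S)⁺=30.5500, hold=31.2810 ⇒ V=31.2810 continue | (k=4,j=3): S=152.9617, (K−S)⁺=2.8183, hold=12.6326 ⇒ V=12.6326 continue | (k=4,j=4): S=186.8344, (K−S)⁺=0.0000, hold=2.7601 ⇒ V=2.7601 continue  boundary S*=102.5260
step 3: (k=3,j=0): S=92.7677, (K−S)⁺=63.0123, hold=62.4244 ⇒ V=63.0123 exercise | (k=3,j=1): S=113.3108, (K−S)⁺=42.4692, hold=42.2410 ⇒ V=42.4692 exercise | (k=3,j=2): S=138.4030, (K−S)⁺=17.3770, hold=21.9868 ⇒ V=21.9868 continue | (k=3,j=3): S=169.0518, (K−S)⁺=0.0000, hold=7.7270 ⇒ V=7.7270 continue  boundary S*=113.3108
step 2: (k=2,j=0): S=102.5260, (K−S)⁺=53.2540, hold=52.6661 ⇒ V=53.2540 exercise | (k=2,j=1): S=125.2300, (K−S)⁺=30.5500, hold=32.2304 ⇒ V=32.2304 continue | (k=2,j=2): S=152.9617, (K−S)⁺=2.8183, hold=14.8872 ⇒ V=14.8872 continue  boundary S*=102.5260
step 1: (k=1,j=0): S=113.3108, (K−S)⁺=42.4692, hold=42.7082 ⇒ V=42.7082 continue | (k=1,j=1): S=138.4030, (K−S)⁺=17.3770, hold=23.5749 ⇒ V=23.5749 continue  boundary S*=-
step 0: (k=0,j=0): S=125.2300, (K−S)⁺=30.5500, hold=33.1324 ⇒ V=33.1324 continue  boundary S*=-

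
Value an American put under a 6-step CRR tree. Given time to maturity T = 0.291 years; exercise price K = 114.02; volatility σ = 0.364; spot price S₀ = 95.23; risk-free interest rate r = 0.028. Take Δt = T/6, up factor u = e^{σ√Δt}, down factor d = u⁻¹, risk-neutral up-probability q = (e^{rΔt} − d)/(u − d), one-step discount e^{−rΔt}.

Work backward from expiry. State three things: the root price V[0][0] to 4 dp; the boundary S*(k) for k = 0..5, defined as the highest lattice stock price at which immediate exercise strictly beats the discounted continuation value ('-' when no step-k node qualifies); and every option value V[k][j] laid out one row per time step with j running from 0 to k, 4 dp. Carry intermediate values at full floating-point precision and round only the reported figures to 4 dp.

Δt=0.04850  u=1.08346  d=0.92297  q=0.48844  discount=0.99864
step 6 (expiry): payoffs max(K−S,0) = 55.1507 44.9138 32.8967 18.7900 2.2302 0.0000 0.0000
step 5: (k=5,j=0): S=63.7827, (K−S)⁺=50.2373, hold=50.0826 ⇒ V=50.2373 exercise | (k=5,j=1): S=74.8740, (K−S)⁺=39.1460, hold=38.9912 ⇒ V=39.1460 exercise | (k=5,j=2): S=87.8941, (K−S)⁺=26.1259, hold=25.9712 ⇒ V=26.1259 exercise | (k=5,j=3): S=103.1782, (K−S)⁺=10.8418, hold=10.6871 ⇒ V=10.8418 exercise | (k=5,j=4): S=121.1202, (K−S)⁺=0.0000, hold=1.1393 ⇒ V=1.1393 continue | (k=5,j=5): S=142.1821, (K−S)⁺=0.0000, hold=0.0000 ⇒ V=0.0000 continue  boundary S*=103.1782
step 4: (k=4,j=0): S=69.1062, (K−S)⁺=44.9138, hold=44.7591 ⇒ V=44.9138 exercise | (k=4,j=1): S=81.1233, (K−S)⁺=32.8967, hold=32.7420 ⇒ V=32.8967 exercise | (k=4,j=2): S=95.2300, (K−S)⁺=18.7900, hold=18.6353 ⇒ V=18.7900 exercise | (k=4,j=3): S=111.7898, (K−S)⁺=2.2302, hold=6.0945 ⇒ V=6.0945 continue | (k=4,j=4): S=131.2292, (K−S)⁺=0.0000, hold=0.5821 ⇒ V=0.5821 continue  boundary S*=95.2300
step 3: (k=3,j=0): S=74.8740, (K−S)⁺=39.1460, hold=38.9912 ⇒ V=39.1460 exercise | (k=3,j=1): S=87.8941, (K−S)⁺=26.1259, hold=25.9712 ⇒ V=26.1259 exercise | (k=3,j=2): S=103.1782, (K−S)⁺=10.8418, hold=12.5719 ⇒ V=12.5719 continue | (k=3,j=3): S=121.1202, (K−S)⁺=0.0000, hold=3.3974 ⇒ V=3.3974 continue  boundary S*=87.8941
step 2: (k=2,j=0): S=81.1233, (K−S)⁺=32.8967, hold=32.7420 ⇒ V=32.8967 exercise | (k=2,j=1): S=95.2300, (K−S)⁺=18.7900, hold=19.4792 ⇒ V=19.4792 continue | (k=2,j=2): S=111.7898, (K−S)⁺=2.2302, hold=8.0798 ⇒ V=8.0798 continue  boundary S*=81.1233
step 1: (k=1,j=0): S=87.8941, (K−S)⁺=26.1259, hold=26.3074 ⇒ V=26.3074 continue | (k=1,j=1): S=103.1782, (K−S)⁺=10.8418, hold=13.8924 ⇒ V=13.8924 continue  boundary S*=-
step 0: (k=0,j=0): S=95.2300, (K−S)⁺=18.7900, hold=20.2160 ⇒ V=20.2160 continue  boundary S*=-

price = 20.2160
boundary = - - 81.1233 87.8941 95.2300 103.1782
tree:
20.2160
26.3074 13.8924
32.8967 19.4792 8.0798
39.1460 26.1259 12.5719 3.3974
44.9138 32.8967 18.7900 6.0945 0.5821
50.2373 39.1460 26.1259 10.8418 1.1393 0.0000
55.1507 44.9138 32.8967 18.7900 2.2302 0.0000 0.0000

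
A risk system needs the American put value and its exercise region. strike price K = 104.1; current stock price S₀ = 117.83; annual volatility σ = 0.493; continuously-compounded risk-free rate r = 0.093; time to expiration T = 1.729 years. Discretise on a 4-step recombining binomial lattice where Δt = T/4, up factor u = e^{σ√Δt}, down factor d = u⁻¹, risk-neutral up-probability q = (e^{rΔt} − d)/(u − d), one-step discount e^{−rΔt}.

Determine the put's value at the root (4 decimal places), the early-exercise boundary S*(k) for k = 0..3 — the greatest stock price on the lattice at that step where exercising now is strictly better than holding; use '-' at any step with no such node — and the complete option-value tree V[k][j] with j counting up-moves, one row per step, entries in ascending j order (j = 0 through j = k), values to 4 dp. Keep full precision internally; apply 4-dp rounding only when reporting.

Δt=0.43225, u=1.38282, d=0.72316, q=0.48185, disc=e^(-rΔt)=0.96060
k=4 terminal: V=max(K-S,0) → 71.8752 42.4798 0.0000 0.0000 0.0000
k=3: j=0 S=44.5612 intr=59.5388 cont=55.4370 V=59.5388[EX]; j=1 S=85.2098 intr=18.8902 cont=21.1436 V=21.1436[hold]; j=2 S=162.9379 intr=0.0000 cont=0.0000 V=0.0000[hold]; j=3 S=311.5694 intr=0.0000 cont=0.0000 V=0.0000[hold]  S*(3)=44.5612
k=2: j=0 S=61.6202 intr=42.4798 cont=39.4210 V=42.4798[EX]; j=1 S=117.8300 intr=0.0000 cont=10.5239 V=10.5239[hold]; j=2 S=225.3142 intr=0.0000 cont=0.0000 V=0.0000[hold]  S*(2)=61.6202
k=1: j=0 S=85.2098 intr=18.8902 cont=26.0147 V=26.0147[hold]; j=1 S=162.9379 intr=0.0000 cont=5.2381 V=5.2381[hold]  S*(1)=-
k=0: j=0 S=117.8300 intr=0.0000 cont=15.3729 V=15.3729[hold]  S*(0)=-

price = 15.3729
boundary = - - 61.6202 44.5612
tree:
15.3729
26.0147 5.2381
42.4798 10.5239 0.0000
59.5388 21.1436 0.0000 0.0000
71.8752 42.4798 0.0000 0.0000 0.0000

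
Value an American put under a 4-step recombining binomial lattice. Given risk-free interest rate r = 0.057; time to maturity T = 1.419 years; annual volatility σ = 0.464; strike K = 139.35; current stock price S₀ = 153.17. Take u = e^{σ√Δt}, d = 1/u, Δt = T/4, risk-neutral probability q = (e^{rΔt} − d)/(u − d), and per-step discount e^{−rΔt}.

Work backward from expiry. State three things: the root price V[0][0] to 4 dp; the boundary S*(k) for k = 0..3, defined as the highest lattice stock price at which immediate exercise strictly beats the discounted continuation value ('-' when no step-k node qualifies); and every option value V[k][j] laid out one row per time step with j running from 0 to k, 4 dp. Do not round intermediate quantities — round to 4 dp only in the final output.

price = 20.5917
boundary = - - 88.1309 66.8506
tree:
20.5917
33.0980 7.2648
51.2191 13.9303 0.0000
72.4994 26.7114 0.0000 0.0000
88.6413 51.2191 0.0000 0.0000 0.0000

Δt=0.35475  u=1.31833  d=0.75854  q=0.46784  discount=0.97998
step 4 (expiry): payoffs max(K−S,0) = 88.6413 51.2191 0.0000 0.0000 0.0000
step 3: (k=3,j=0): S=66.8506, (K−S)⁺=72.4994, hold=69.7099 ⇒ V=72.4994 exercise | (k=3,j=1): S=116.1852, (K−S)⁺=23.1648, hold=26.7114 ⇒ V=26.7114 continue | (k=3,j=2): S=201.9280, (K−S)⁺=0.0000, hold=0.0000 ⇒ V=0.0000 continue | (k=3,j=3): S=350.9473, (K−S)⁺=0.0000, hold=0.0000 ⇒ V=0.0000 continue  boundary S*=66.8506
step 2: (k=2,j=0): S=88.1309, (K−S)⁺=51.2191, hold=50.0556 ⇒ V=51.2191 exercise | (k=2,j=1): S=153.1700, (K−S)⁺=0.0000, hold=13.9303 ⇒ V=13.9303 continue | (k=2,j=2): S=266.2068, (K−S)⁺=0.0000, hold=0.0000 ⇒ V=0.0000 continue  boundary S*=88.1309
step 1: (k=1,j=0): S=116.1852, (K−S)⁺=23.1648, hold=33.0980 ⇒ V=33.0980 continue | (k=1,j=1): S=201.9280, (K−S)⁺=0.0000, hold=7.2648 ⇒ V=7.2648 continue  boundary S*=-
step 0: (k=0,j=0): S=153.1700, (K−S)⁺=0.0000, hold=20.5917 ⇒ V=20.5917 continue  boundary S*=-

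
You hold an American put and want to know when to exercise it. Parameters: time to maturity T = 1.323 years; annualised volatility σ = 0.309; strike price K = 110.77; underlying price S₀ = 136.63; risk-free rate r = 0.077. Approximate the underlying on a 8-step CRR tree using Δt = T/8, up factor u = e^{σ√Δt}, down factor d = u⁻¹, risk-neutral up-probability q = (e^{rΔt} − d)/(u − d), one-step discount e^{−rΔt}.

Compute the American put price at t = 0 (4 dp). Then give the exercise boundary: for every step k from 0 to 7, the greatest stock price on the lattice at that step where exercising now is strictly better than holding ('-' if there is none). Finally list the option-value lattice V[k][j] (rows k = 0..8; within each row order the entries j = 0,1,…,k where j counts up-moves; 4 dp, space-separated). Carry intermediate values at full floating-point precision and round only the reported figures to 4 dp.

params: Δt=0.16537 u=1.13390 d=0.88192 q=0.51948 e^(-rΔt)=0.98735
t_8 payoffs: 60.7709 46.4852 28.1179 4.5026 0.0000 0.0000 0.0000 0.0000 0.0000
t_7: node(7,0) S=56.6937 payoff=54.0763 vs cont=52.6747 → 54.0763 [stop]  node(7,1) S=72.8922 payoff=37.8778 vs cont=36.4762 → 37.8778 [stop]  node(7,2) S=93.7189 payoff=17.0511 vs cont=15.6495 → 17.0511 [stop]  node(7,3) S=120.4961 payoff=0.0000 vs cont=2.1362 → 2.1362 [wait]  node(7,4) S=154.9241 payoff=0.0000 vs cont=0.0000 → 0.0000 [wait]  node(7,5) S=199.1889 payoff=0.0000 vs cont=0.0000 → 0.0000 [wait]  node(7,6) S=256.1008 payoff=0.0000 vs cont=0.0000 → 0.0000 [wait]  node(7,7) S=329.2736 payoff=0.0000 vs cont=0.0000 → 0.0000 [wait]  ⇒ S*(7)=93.7189
t_6: node(6,0) S=64.2848 payoff=46.4852 vs cont=45.0836 → 46.4852 [stop]  node(6,1) S=82.6521 payoff=28.1179 vs cont=26.7163 → 28.1179 [stop]  node(6,2) S=106.2674 payoff=4.5026 vs cont=9.1853 → 9.1853 [wait]  node(6,3) S=136.6300 payoff=0.0000 vs cont=1.0135 → 1.0135 [wait]  node(6,4) S=175.6678 payoff=0.0000 vs cont=0.0000 → 0.0000 [wait]  node(6,5) S=225.8593 payoff=0.0000 vs cont=0.0000 → 0.0000 [wait]  node(6,6) S=290.3916 payoff=0.0000 vs cont=0.0000 → 0.0000 [wait]  ⇒ S*(6)=82.6521
t_5: node(5,0) S=72.8922 payoff=37.8778 vs cont=36.4762 → 37.8778 [stop]  node(5,1) S=93.7189 payoff=17.0511 vs cont=18.0514 → 18.0514 [wait]  node(5,2) S=120.4961 payoff=0.0000 vs cont=4.8777 → 4.8777 [wait]  node(5,3) S=154.9241 payoff=0.0000 vs cont=0.4808 → 0.4808 [wait]  node(5,4) S=199.1889 payoff=0.0000 vs cont=0.0000 → 0.0000 [wait]  node(5,5) S=256.1008 payoff=0.0000 vs cont=0.0000 → 0.0000 [wait]  ⇒ S*(5)=72.8922
t_4: node(4,0) S=82.6521 payoff=28.1179 vs cont=27.2293 → 28.1179 [stop]  node(4,1) S=106.2674 payoff=4.5026 vs cont=11.0660 → 11.0660 [wait]  node(4,2) S=136.6300 payoff=0.0000 vs cont=2.5608 → 2.5608 [wait]  node(4,3) S=175.6678 payoff=0.0000 vs cont=0.2281 → 0.2281 [wait]  node(4,4) S=225.8593 payoff=0.0000 vs cont=0.0000 → 0.0000 [wait]  ⇒ S*(4)=82.6521
t_3: node(3,0) S=93.7189 payoff=17.0511 vs cont=19.0160 → 19.0160 [wait]  node(3,1) S=120.4961 payoff=0.0000 vs cont=6.5635 → 6.5635 [wait]  node(3,2) S=154.9241 payoff=0.0000 vs cont=1.3319 → 1.3319 [wait]  node(3,3) S=199.1889 payoff=0.0000 vs cont=0.1082 → 0.1082 [wait]  ⇒ S*(3)=-
t_2: node(2,0) S=106.2674 payoff=4.5026 vs cont=12.3884 → 12.3884 [wait]  node(2,1) S=136.6300 payoff=0.0000 vs cont=3.7971 → 3.7971 [wait]  node(2,2) S=175.6678 payoff=0.0000 vs cont=0.6874 → 0.6874 [wait]  ⇒ S*(2)=-
t_1: node(1,0) S=120.4961 payoff=0.0000 vs cont=7.8251 → 7.8251 [wait]  node(1,1) S=154.9241 payoff=0.0000 vs cont=2.1541 → 2.1541 [wait]  ⇒ S*(1)=-
t_0: node(0,0) S=136.6300 payoff=0.0000 vs cont=4.8173 → 4.8173 [wait]  ⇒ S*(0)=-

price = 4.8173
boundary = - - - - 82.6521 72.8922 82.6521 93.7189
tree:
4.8173
7.8251 2.1541
12.3884 3.7971 0.6874
19.0160 6.5635 1.3319 0.1082
28.1179 11.0660 2.5608 0.2281 0.0000
37.8778 18.0514 4.8777 0.4808 0.0000 0.0000
46.4852 28.1179 9.1853 1.0135 0.0000 0.0000 0.0000
54.0763 37.8778 17.0511 2.1362 0.0000 0.0000 0.0000 0.0000
60.7709 46.4852 28.1179 4.5026 0.0000 0.0000 0.0000 0.0000 0.0000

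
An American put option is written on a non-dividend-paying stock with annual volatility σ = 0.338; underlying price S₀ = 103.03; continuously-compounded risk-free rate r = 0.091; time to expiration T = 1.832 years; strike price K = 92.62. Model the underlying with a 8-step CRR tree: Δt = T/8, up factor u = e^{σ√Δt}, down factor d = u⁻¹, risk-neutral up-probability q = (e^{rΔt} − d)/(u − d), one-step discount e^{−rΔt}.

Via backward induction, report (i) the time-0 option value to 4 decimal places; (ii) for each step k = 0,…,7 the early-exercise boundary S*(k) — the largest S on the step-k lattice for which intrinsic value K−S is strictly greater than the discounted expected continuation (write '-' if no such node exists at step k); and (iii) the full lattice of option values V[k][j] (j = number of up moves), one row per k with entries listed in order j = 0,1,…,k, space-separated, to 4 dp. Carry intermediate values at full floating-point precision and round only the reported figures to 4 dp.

Δt=0.22900  u=1.17556  d=0.85066  q=0.52446  discount=0.97938
step 8 (expiry): payoffs max(K−S,0) = 64.3712 53.5817 38.6712 18.0657 0.0000 0.0000 0.0000 0.0000 0.0000
step 7: (k=7,j=0): S=33.2082, (K−S)⁺=59.4118, hold=57.5017 ⇒ V=59.4118 exercise | (k=7,j=1): S=45.8919, (K−S)⁺=46.7281, hold=44.8180 ⇒ V=46.7281 exercise | (k=7,j=2): S=63.4201, (K−S)⁺=29.1999, hold=27.2897 ⇒ V=29.1999 exercise | (k=7,j=3): S=87.6432, (K−S)⁺=4.9768, hold=8.4137 ⇒ V=8.4137 continue | (k=7,j=4): S=121.1182, (K−S)⁺=0.0000, hold=0.0000 ⇒ V=0.0000 continue | (k=7,j=5): S=167.3787, (K−S)⁺=0.0000, hold=0.0000 ⇒ V=0.0000 continue | (k=7,j=6): S=231.3084, (K−S)⁺=0.0000, hold=0.0000 ⇒ V=0.0000 continue | (k=7,j=7): S=319.6557, (K−S)⁺=0.0000, hold=0.0000 ⇒ V=0.0000 continue  boundary S*=63.4201
step 6: (k=6,j=0): S=39.0383, (K−S)⁺=53.5817, hold=51.6716 ⇒ V=53.5817 exercise | (k=6,j=1): S=53.9488, (K−S)⁺=38.6712, hold=36.7611 ⇒ V=38.6712 exercise | (k=6,j=2): S=74.5543, (K−S)⁺=18.0657, hold=17.9209 ⇒ V=18.0657 exercise | (k=6,j=3): S=103.0300, (K−S)⁺=0.0000, hold=3.9185 ⇒ V=3.9185 continue | (k=6,j=4): S=142.3819, (K−S)⁺=0.0000, hold=0.0000 ⇒ V=0.0000 continue | (k=6,j=5): S=196.7641, (K−S)⁺=0.0000, hold=0.0000 ⇒ V=0.0000 continue | (k=6,j=6): S=271.9174, (K−S)⁺=0.0000, hold=0.0000 ⇒ V=0.0000 continue  boundary S*=74.5543
step 5: (k=5,j=0): S=45.8919, (K−S)⁺=46.7281, hold=44.8180 ⇒ V=46.7281 exercise | (k=5,j=1): S=63.4201, (K−S)⁺=29.1999, hold=27.2897 ⇒ V=29.1999 exercise | (k=5,j=2): S=87.6432, (K−S)⁺=4.9768, hold=10.4265 ⇒ V=10.4265 continue | (k=5,j=3): S=121.1182, (K−S)⁺=0.0000, hold=1.8250 ⇒ V=1.8250 continue | (k=5,j=4): S=167.3787, (K−S)⁺=0.0000, hold=0.0000 ⇒ V=0.0000 continue | (k=5,j=5): S=231.3084, (K−S)⁺=0.0000, hold=0.0000 ⇒ V=0.0000 continue  boundary S*=63.4201
step 4: (k=4,j=0): S=53.9488, (K−S)⁺=38.6712, hold=36.7611 ⇒ V=38.6712 exercise | (k=4,j=1): S=74.5543, (K−S)⁺=18.0657, hold=18.9548 ⇒ V=18.9548 continue | (k=4,j=2): S=103.0300, (K−S)⁺=0.0000, hold=5.7933 ⇒ V=5.7933 continue | (k=4,j=3): S=142.3819, (K−S)⁺=0.0000, hold=0.8499 ⇒ V=0.8499 continue | (k=4,j=4): S=196.7641, (K−S)⁺=0.0000, hold=0.0000 ⇒ V=0.0000 continue  boundary S*=53.9488
step 3: (k=3,j=0): S=63.4201, (K−S)⁺=29.1999, hold=27.7464 ⇒ V=29.1999 exercise | (k=3,j=1): S=87.6432, (K−S)⁺=4.9768, hold=11.8035 ⇒ V=11.8035 continue | (k=3,j=2): S=121.1182, (K−S)⁺=0.0000, hold=3.1347 ⇒ V=3.1347 continue | (k=3,j=3): S=167.3787, (K−S)⁺=0.0000, hold=0.3958 ⇒ V=0.3958 continue  boundary S*=63.4201
step 2: (k=2,j=0): S=74.5543, (K−S)⁺=18.0657, hold=19.6621 ⇒ V=19.6621 continue | (k=2,j=1): S=103.0300, (K−S)⁺=0.0000, hold=7.1074 ⇒ V=7.1074 continue | (k=2,j=2): S=142.3819, (K−S)⁺=0.0000, hold=1.6632 ⇒ V=1.6632 continue  boundary S*=-
step 1: (k=1,j=0): S=87.6432, (K−S)⁺=4.9768, hold=12.8079 ⇒ V=12.8079 continue | (k=1,j=1): S=121.1182, (K−S)⁺=0.0000, hold=4.1644 ⇒ V=4.1644 continue  boundary S*=-
step 0: (k=0,j=0): S=103.0300, (K−S)⁺=0.0000, hold=8.1041 ⇒ V=8.1041 continue  boundary S*=-

price = 8.1041
boundary = - - - 63.4201 53.9488 63.4201 74.5543 63.4201
tree:
8.1041
12.8079 4.1644
19.6621 7.1074 1.6632
29.1999 11.8035 3.1347 0.3958
38.6712 18.9548 5.7933 0.8499 0.0000
46.7281 29.1999 10.4265 1.8250 0.0000 0.0000
53.5817 38.6712 18.0657 3.9185 0.0000 0.0000 0.0000
59.4118 46.7281 29.1999 8.4137 0.0000 0.0000 0.0000 0.0000
64.3712 53.5817 38.6712 18.0657 0.0000 0.0000 0.0000 0.0000 0.0000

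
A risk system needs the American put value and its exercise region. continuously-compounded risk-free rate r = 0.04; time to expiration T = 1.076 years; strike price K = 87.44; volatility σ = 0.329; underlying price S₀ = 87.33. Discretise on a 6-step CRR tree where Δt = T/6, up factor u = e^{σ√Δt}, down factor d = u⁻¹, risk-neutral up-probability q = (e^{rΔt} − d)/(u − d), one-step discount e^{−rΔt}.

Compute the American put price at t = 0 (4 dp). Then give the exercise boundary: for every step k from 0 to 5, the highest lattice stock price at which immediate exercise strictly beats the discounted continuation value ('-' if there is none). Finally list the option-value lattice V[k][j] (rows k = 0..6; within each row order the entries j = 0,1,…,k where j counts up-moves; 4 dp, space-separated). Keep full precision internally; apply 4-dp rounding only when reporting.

price = 10.0220
boundary = - - - 57.4964 66.0919 75.9724
tree:
10.0220
15.0649 4.9406
21.7759 8.3282 1.5010
29.9436 13.6274 2.9564 0.0142
37.4213 21.3481 5.8226 0.0281 0.0000
43.9264 29.9436 11.4676 0.0556 0.0000 0.0000
49.5855 37.4213 21.3481 0.1100 0.0000 0.0000 0.0000

Δt=0.17933  u=1.14950  d=0.86995  q=0.49098  discount=0.99285
step 6 (expiry): payoffs max(K−S,0) = 49.5855 37.4213 21.3481 0.1100 0.0000 0.0000 0.0000
step 5: (k=5,j=0): S=43.5136, (K−S)⁺=43.9264, hold=43.3014 ⇒ V=43.9264 exercise | (k=5,j=1): S=57.4964, (K−S)⁺=29.9436, hold=29.3187 ⇒ V=29.9436 exercise | (k=5,j=2): S=75.9724, (K−S)⁺=11.4676, hold=10.8426 ⇒ V=11.4676 exercise | (k=5,j=3): S=100.3855, (K−S)⁺=0.0000, hold=0.0556 ⇒ V=0.0556 continue | (k=5,j=4): S=132.6437, (K−S)⁺=0.0000, hold=0.0000 ⇒ V=0.0000 continue | (k=5,j=5): S=175.2678, (K−S)⁺=0.0000, hold=0.0000 ⇒ V=0.0000 continue  boundary S*=75.9724
step 4: (k=4,j=0): S=50.0187, (K−S)⁺=37.4213, hold=36.7963 ⇒ V=37.4213 exercise | (k=4,j=1): S=66.0919, (K−S)⁺=21.3481, hold=20.7231 ⇒ V=21.3481 exercise | (k=4,j=2): S=87.3300, (K−S)⁺=0.1100, hold=5.8226 ⇒ V=5.8226 continue | (k=4,j=3): S=115.3928, (K−S)⁺=0.0000, hold=0.0281 ⇒ V=0.0281 continue | (k=4,j=4): S=152.4735, (K−S)⁺=0.0000, hold=0.0000 ⇒ V=0.0000 continue  boundary S*=66.0919
step 3: (k=3,j=0): S=57.4964, (K−S)⁺=29.9436, hold=29.3187 ⇒ V=29.9436 exercise | (k=3,j=1): S=75.9724, (K−S)⁺=11.4676, hold=13.6274 ⇒ V=13.6274 continue | (k=3,j=2): S=100.3855, (K−S)⁺=0.0000, hold=2.9564 ⇒ V=2.9564 continue | (k=3,j=3): S=132.6437, (K−S)⁺=0.0000, hold=0.0142 ⇒ V=0.0142 continue  boundary S*=57.4964
step 2: (k=2,j=0): S=66.0919, (K−S)⁺=21.3481, hold=21.7759 ⇒ V=21.7759 continue | (k=2,j=1): S=87.3300, (K−S)⁺=0.1100, hold=8.3282 ⇒ V=8.3282 continue | (k=2,j=2): S=115.3928, (K−S)⁺=0.0000, hold=1.5010 ⇒ V=1.5010 continue  boundary S*=-
step 1: (k=1,j=0): S=75.9724, (K−S)⁺=11.4676, hold=15.0649 ⇒ V=15.0649 continue | (k=1,j=1): S=100.3855, (K−S)⁺=0.0000, hold=4.9406 ⇒ V=4.9406 continue  boundary S*=-
step 0: (k=0,j=0): S=87.3300, (K−S)⁺=0.1100, hold=10.0220 ⇒ V=10.0220 continue  boundary S*=-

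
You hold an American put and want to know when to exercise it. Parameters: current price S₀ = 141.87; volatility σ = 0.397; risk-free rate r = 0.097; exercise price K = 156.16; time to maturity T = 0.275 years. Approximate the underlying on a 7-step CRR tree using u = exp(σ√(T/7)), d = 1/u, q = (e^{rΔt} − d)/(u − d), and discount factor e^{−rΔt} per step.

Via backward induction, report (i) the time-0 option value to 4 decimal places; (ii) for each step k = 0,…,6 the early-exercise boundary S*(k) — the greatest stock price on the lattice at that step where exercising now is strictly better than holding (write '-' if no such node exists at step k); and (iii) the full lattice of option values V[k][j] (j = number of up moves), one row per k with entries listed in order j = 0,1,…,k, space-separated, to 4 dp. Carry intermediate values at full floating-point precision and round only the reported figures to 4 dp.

price = 18.7885
boundary = - - 121.2113 112.0391 121.2113 131.1345 141.8700
tree:
18.7885
26.1007 11.7511
34.9487 17.6106 6.0867
44.1209 25.4067 10.0891 2.2030
52.5991 34.9487 16.2299 4.1360 0.3217
60.4357 44.1209 25.0255 7.7165 0.6517 0.0000
67.6794 52.5991 34.9487 14.2900 1.3205 0.0000 0.0000
74.3748 60.4357 44.1209 25.0255 2.6756 0.0000 0.0000 0.0000

Δt=0.03929  u=1.08187  d=0.92433  q=0.50457  discount=0.99620
step 7 (expiry): payoffs max(K−S,0) = 74.3748 60.4357 44.1209 25.0255 2.6756 0.0000 0.0000 0.0000
step 6: (k=6,j=0): S=88.4806, (K−S)⁺=67.6794, hold=67.0854 ⇒ V=67.6794 exercise | (k=6,j=1): S=103.5609, (K−S)⁺=52.5991, hold=52.0052 ⇒ V=52.5991 exercise | (k=6,j=2): S=121.2113, (K−S)⁺=34.9487, hold=34.3547 ⇒ V=34.9487 exercise | (k=6,j=3): S=141.8700, (K−S)⁺=14.2900, hold=13.6961 ⇒ V=14.2900 exercise | (k=6,j=4): S=166.0497, (K−S)⁺=0.0000, hold=1.3205 ⇒ V=1.3205 continue | (k=6,j=5): S=194.3504, (K−S)⁺=0.0000, hold=0.0000 ⇒ V=0.0000 continue | (k=6,j=6): S=227.4746, (K−S)⁺=0.0000, hold=0.0000 ⇒ V=0.0000 continue  boundary S*=141.8700
step 5: (k=5,j=0): S=95.7243, (K−S)⁺=60.4357, hold=59.8418 ⇒ V=60.4357 exercise | (k=5,j=1): S=112.0391, (K−S)⁺=44.1209, hold=43.5270 ⇒ V=44.1209 exercise | (k=5,j=2): S=131.1345, (K−S)⁺=25.0255, hold=24.4316 ⇒ V=25.0255 exercise | (k=5,j=3): S=153.4844, (K−S)⁺=2.6756, hold=7.7165 ⇒ V=7.7165 continue | (k=5,j=4): S=179.6436, (K−S)⁺=0.0000, hold=0.6517 ⇒ V=0.6517 continue | (k=5,j=5): S=210.2612, (K−S)⁺=0.0000, hold=0.0000 ⇒ V=0.0000 continue  boundary S*=131.1345
step 4: (k=4,j=0): S=103.5609, (K−S)⁺=52.5991, hold=52.0052 ⇒ V=52.5991 exercise | (k=4,j=1): S=121.2113, (K−S)⁺=34.9487, hold=34.3547 ⇒ V=34.9487 exercise | (k=4,j=2): S=141.8700, (K−S)⁺=14.2900, hold=16.2299 ⇒ V=16.2299 continue | (k=4,j=3): S=166.0497, (K−S)⁺=0.0000, hold=4.1360 ⇒ V=4.1360 continue | (k=4,j=4): S=194.3504, (K−S)⁺=0.0000, hold=0.3217 ⇒ V=0.3217 continue  boundary S*=121.2113
step 3: (k=3,j=0): S=112.0391, (K−S)⁺=44.1209, hold=43.5270 ⇒ V=44.1209 exercise | (k=3,j=1): S=131.1345, (K−S)⁺=25.0255, hold=25.4067 ⇒ V=25.4067 continue | (k=3,j=2): S=153.4844, (K−S)⁺=2.6756, hold=10.0891 ⇒ V=10.0891 continue | (k=3,j=3): S=179.6436, (K−S)⁺=0.0000, hold=2.2030 ⇒ V=2.2030 continue  boundary S*=112.0391
step 2: (k=2,j=0): S=121.2113, (K−S)⁺=34.9487, hold=34.5463 ⇒ V=34.9487 exercise | (k=2,j=1): S=141.8700, (K−S)⁺=14.2900, hold=17.6106 ⇒ V=17.6106 continue | (k=2,j=2): S=166.0497, (K−S)⁺=0.0000, hold=6.0867 ⇒ V=6.0867 continue  boundary S*=121.2113
step 1: (k=1,j=0): S=131.1345, (K−S)⁺=25.0255, hold=26.1007 ⇒ V=26.1007 continue | (k=1,j=1): S=153.4844, (K−S)⁺=2.6756, hold=11.7511 ⇒ V=11.7511 continue  boundary S*=-
step 0: (k=0,j=0): S=141.8700, (K−S)⁺=14.2900, hold=18.7885 ⇒ V=18.7885 continue  boundary S*=-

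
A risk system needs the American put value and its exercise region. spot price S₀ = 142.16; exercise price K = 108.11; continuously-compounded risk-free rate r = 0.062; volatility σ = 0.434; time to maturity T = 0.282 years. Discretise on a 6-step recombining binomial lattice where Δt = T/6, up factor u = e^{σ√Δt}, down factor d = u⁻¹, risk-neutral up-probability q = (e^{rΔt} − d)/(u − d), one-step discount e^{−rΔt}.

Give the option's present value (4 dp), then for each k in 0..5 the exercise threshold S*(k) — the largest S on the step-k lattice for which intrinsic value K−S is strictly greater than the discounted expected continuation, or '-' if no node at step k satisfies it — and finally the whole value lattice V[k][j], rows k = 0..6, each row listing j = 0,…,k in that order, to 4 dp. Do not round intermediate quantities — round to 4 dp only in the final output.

price = 1.5055
boundary = - - - - - 88.8108
tree:
1.5055
2.6318 0.3514
4.5238 0.6937 0.0000
7.6045 1.3695 0.0000 0.0000
12.3942 2.7037 0.0000 0.0000 0.0000
19.2992 5.3376 0.0000 0.0000 0.0000 0.0000
27.2742 10.5373 0.0000 0.0000 0.0000 0.0000 0.0000

params: Δt=0.04700 u=1.09866 d=0.91020 q=0.49198 e^(-rΔt)=0.99709
t_6 payoffs: 27.2742 10.5373 0.0000 0.0000 0.0000 0.0000 0.0000
t_5: node(5,0) S=88.8108 payoff=19.2992 vs cont=18.9846 → 19.2992 [stop]  node(5,1) S=107.1989 payoff=0.9111 vs cont=5.3376 → 5.3376 [wait]  node(5,2) S=129.3943 payoff=0.0000 vs cont=0.0000 → 0.0000 [wait]  node(5,3) S=156.1851 payoff=0.0000 vs cont=0.0000 → 0.0000 [wait]  node(5,4) S=188.5230 payoff=0.0000 vs cont=0.0000 → 0.0000 [wait]  node(5,5) S=227.5564 payoff=0.0000 vs cont=0.0000 → 0.0000 [wait]  ⇒ S*(5)=88.8108
t_4: node(4,0) S=97.5727 payoff=10.5373 vs cont=12.3942 → 12.3942 [wait]  node(4,1) S=117.7749 payoff=0.0000 vs cont=2.7037 → 2.7037 [wait]  node(4,2) S=142.1600 payoff=0.0000 vs cont=0.0000 → 0.0000 [wait]  node(4,3) S=171.5940 payoff=0.0000 vs cont=0.0000 → 0.0000 [wait]  node(4,4) S=207.1222 payoff=0.0000 vs cont=0.0000 → 0.0000 [wait]  ⇒ S*(4)=-
t_3: node(3,0) S=107.1989 payoff=0.9111 vs cont=7.6045 → 7.6045 [wait]  node(3,1) S=129.3943 payoff=0.0000 vs cont=1.3695 → 1.3695 [wait]  node(3,2) S=156.1851 payoff=0.0000 vs cont=0.0000 → 0.0000 [wait]  node(3,3) S=188.5230 payoff=0.0000 vs cont=0.0000 → 0.0000 [wait]  ⇒ S*(3)=-
t_2: node(2,0) S=117.7749 payoff=0.0000 vs cont=4.5238 → 4.5238 [wait]  node(2,1) S=142.1600 payoff=0.0000 vs cont=0.6937 → 0.6937 [wait]  node(2,2) S=171.5940 payoff=0.0000 vs cont=0.0000 → 0.0000 [wait]  ⇒ S*(2)=-
t_1: node(1,0) S=129.3943 payoff=0.0000 vs cont=2.6318 → 2.6318 [wait]  node(1,1) S=156.1851 payoff=0.0000 vs cont=0.3514 → 0.3514 [wait]  ⇒ S*(1)=-
t_0: node(0,0) S=142.1600 payoff=0.0000 vs cont=1.5055 → 1.5055 [wait]  ⇒ S*(0)=-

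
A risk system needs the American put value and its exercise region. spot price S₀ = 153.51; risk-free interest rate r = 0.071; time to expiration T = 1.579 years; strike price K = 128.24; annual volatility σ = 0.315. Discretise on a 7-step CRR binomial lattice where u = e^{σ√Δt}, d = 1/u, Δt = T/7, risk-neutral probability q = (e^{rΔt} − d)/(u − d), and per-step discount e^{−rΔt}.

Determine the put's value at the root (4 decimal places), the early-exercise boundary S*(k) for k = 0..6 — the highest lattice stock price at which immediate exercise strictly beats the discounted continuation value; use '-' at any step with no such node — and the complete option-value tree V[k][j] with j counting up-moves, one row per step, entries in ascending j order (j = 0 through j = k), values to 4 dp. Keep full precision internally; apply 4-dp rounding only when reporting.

price = 7.3446
boundary = - - - 97.9977 84.3805 97.9977 113.8124
tree:
7.3446
12.1703 3.0555
19.5609 5.6303 0.7400
30.2423 10.1703 1.5550 0.0000
43.8595 17.8816 3.2675 0.0000 0.0000
55.5845 30.2423 6.8660 0.0000 0.0000 0.0000
65.6802 43.8595 14.4276 0.0000 0.0000 0.0000 0.0000
74.3732 55.5845 30.2423 0.0000 0.0000 0.0000 0.0000 0.0000

Δt=0.22557, u=1.16138, d=0.86105, q=0.51642, disc=e^(-rΔt)=0.98411
k=7 terminal: V=max(K-S,0) → 74.3732 55.5845 30.2423 0.0000 0.0000 0.0000 0.0000 0.0000
k=6: j=0 S=62.5598 intr=65.6802 cont=63.6428 V=65.6802[EX]; j=1 S=84.3805 intr=43.8595 cont=41.8220 V=43.8595[EX]; j=2 S=113.8124 intr=14.4276 cont=14.3921 V=14.4276[EX]; j=3 S=153.5100 intr=0.0000 cont=0.0000 V=0.0000[hold]; j=4 S=207.0541 intr=0.0000 cont=0.0000 V=0.0000[hold]; j=5 S=279.2744 intr=0.0000 cont=0.0000 V=0.0000[hold]; j=6 S=376.6849 intr=0.0000 cont=0.0000 V=0.0000[hold]  S*(6)=113.8124
k=5: j=0 S=72.6555 intr=55.5845 cont=53.5470 V=55.5845[EX]; j=1 S=97.9977 intr=30.2423 cont=28.2048 V=30.2423[EX]; j=2 S=132.1792 intr=0.0000 cont=6.8660 V=6.8660[hold]; j=3 S=178.2831 intr=0.0000 cont=0.0000 V=0.0000[hold]; j=4 S=240.4681 intr=0.0000 cont=0.0000 V=0.0000[hold]; j=5 S=324.3431 intr=0.0000 cont=0.0000 V=0.0000[hold]  S*(5)=97.9977
k=4: j=0 S=84.3805 intr=43.8595 cont=41.8220 V=43.8595[EX]; j=1 S=113.8124 intr=14.4276 cont=17.8816 V=17.8816[hold]; j=2 S=153.5100 intr=0.0000 cont=3.2675 V=3.2675[hold]; j=3 S=207.0541 intr=0.0000 cont=0.0000 V=0.0000[hold]; j=4 S=279.2744 intr=0.0000 cont=0.0000 V=0.0000[hold]  S*(4)=84.3805
k=3: j=0 S=97.9977 intr=30.2423 cont=29.9602 V=30.2423[EX]; j=1 S=132.1792 intr=0.0000 cont=10.1703 V=10.1703[hold]; j=2 S=178.2831 intr=0.0000 cont=1.5550 V=1.5550[hold]; j=3 S=240.4681 intr=0.0000 cont=0.0000 V=0.0000[hold]  S*(3)=97.9977
k=2: j=0 S=113.8124 intr=14.4276 cont=19.5609 V=19.5609[hold]; j=1 S=153.5100 intr=0.0000 cont=5.6303 V=5.6303[hold]; j=2 S=207.0541 intr=0.0000 cont=0.7400 V=0.7400[hold]  S*(2)=-
k=1: j=0 S=132.1792 intr=0.0000 cont=12.1703 V=12.1703[hold]; j=1 S=178.2831 intr=0.0000 cont=3.0555 V=3.0555[hold]  S*(1)=-
k=0: j=0 S=153.5100 intr=0.0000 cont=7.3446 V=7.3446[hold]  S*(0)=-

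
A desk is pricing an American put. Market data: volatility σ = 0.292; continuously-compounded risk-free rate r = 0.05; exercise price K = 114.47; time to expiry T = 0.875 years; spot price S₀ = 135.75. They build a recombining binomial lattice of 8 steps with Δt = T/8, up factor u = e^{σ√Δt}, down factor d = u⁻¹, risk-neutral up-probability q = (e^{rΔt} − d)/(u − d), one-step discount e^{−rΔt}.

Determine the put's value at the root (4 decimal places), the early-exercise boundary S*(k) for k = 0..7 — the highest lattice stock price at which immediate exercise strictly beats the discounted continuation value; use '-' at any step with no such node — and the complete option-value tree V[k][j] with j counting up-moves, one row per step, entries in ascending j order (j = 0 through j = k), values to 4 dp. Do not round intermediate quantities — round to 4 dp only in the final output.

Δt=0.10938, u=1.10139, d=0.90795, q=0.50422, disc=e^(-rΔt)=0.99455
k=8 terminal: V=max(K-S,0) → 51.7766 38.4197 22.2170 2.5622 0.0000 0.0000 0.0000 0.0000 0.0000
k=7: j=0 S=69.0496 intr=45.4204 cont=44.7961 V=45.4204[EX]; j=1 S=83.7608 intr=30.7092 cont=30.0849 V=30.7092[EX]; j=2 S=101.6063 intr=12.8637 cont=12.2394 V=12.8637[EX]; j=3 S=123.2537 intr=0.0000 cont=1.2634 V=1.2634[hold]; j=4 S=149.5132 intr=0.0000 cont=0.0000 V=0.0000[hold]; j=5 S=181.3674 intr=0.0000 cont=0.0000 V=0.0000[hold]; j=6 S=220.0081 intr=0.0000 cont=0.0000 V=0.0000[hold]; j=7 S=266.8814 intr=0.0000 cont=0.0000 V=0.0000[hold]  S*(7)=101.6063
k=6: j=0 S=76.0503 intr=38.4197 cont=37.7954 V=38.4197[EX]; j=1 S=92.2530 intr=22.2170 cont=21.5927 V=22.2170[EX]; j=2 S=111.9078 intr=2.5622 cont=6.9763 V=6.9763[hold]; j=3 S=135.7500 intr=0.0000 cont=0.6229 V=0.6229[hold]; j=4 S=164.6719 intr=0.0000 cont=0.0000 V=0.0000[hold]; j=5 S=199.7556 intr=0.0000 cont=0.0000 V=0.0000[hold]; j=6 S=242.3140 intr=0.0000 cont=0.0000 V=0.0000[hold]  S*(6)=92.2530
k=5: j=0 S=83.7608 intr=30.7092 cont=30.0849 V=30.7092[EX]; j=1 S=101.6063 intr=12.8637 cont=14.4530 V=14.4530[hold]; j=2 S=123.2537 intr=0.0000 cont=3.7522 V=3.7522[hold]; j=3 S=149.5132 intr=0.0000 cont=0.3071 V=0.3071[hold]; j=4 S=181.3674 intr=0.0000 cont=0.0000 V=0.0000[hold]; j=5 S=220.0081 intr=0.0000 cont=0.0000 V=0.0000[hold]  S*(5)=83.7608
k=4: j=0 S=92.2530 intr=22.2170 cont=22.3896 V=22.3896[hold]; j=1 S=111.9078 intr=2.5622 cont=9.0080 V=9.0080[hold]; j=2 S=135.7500 intr=0.0000 cont=2.0041 V=2.0041[hold]; j=3 S=164.6719 intr=0.0000 cont=0.1514 V=0.1514[hold]; j=4 S=199.7556 intr=0.0000 cont=0.0000 V=0.0000[hold]  S*(4)=-
k=3: j=0 S=101.6063 intr=12.8637 cont=15.5570 V=15.5570[hold]; j=1 S=123.2537 intr=0.0000 cont=5.4466 V=5.4466[hold]; j=2 S=149.5132 intr=0.0000 cont=1.0641 V=1.0641[hold]; j=3 S=181.3674 intr=0.0000 cont=0.0747 V=0.0747[hold]  S*(3)=-
k=2: j=0 S=111.9078 intr=2.5622 cont=10.4020 V=10.4020[hold]; j=1 S=135.7500 intr=0.0000 cont=3.2192 V=3.2192[hold]; j=2 S=164.6719 intr=0.0000 cont=0.5621 V=0.5621[hold]  S*(2)=-
k=1: j=0 S=123.2537 intr=0.0000 cont=6.7433 V=6.7433[hold]; j=1 S=149.5132 intr=0.0000 cont=1.8692 V=1.8692[hold]  S*(1)=-
k=0: j=0 S=135.7500 intr=0.0000 cont=4.2623 V=4.2623[hold]  S*(0)=-

price = 4.2623
boundary = - - - - - 83.7608 92.2530 101.6063
tree:
4.2623
6.7433 1.8692
10.4020 3.2192 0.5621
15.5570 5.4466 1.0641 0.0747
22.3896 9.0080 2.0041 0.1514 0.0000
30.7092 14.4530 3.7522 0.3071 0.0000 0.0000
38.4197 22.2170 6.9763 0.6229 0.0000 0.0000 0.0000
45.4204 30.7092 12.8637 1.2634 0.0000 0.0000 0.0000 0.0000
51.7766 38.4197 22.2170 2.5622 0.0000 0.0000 0.0000 0.0000 0.0000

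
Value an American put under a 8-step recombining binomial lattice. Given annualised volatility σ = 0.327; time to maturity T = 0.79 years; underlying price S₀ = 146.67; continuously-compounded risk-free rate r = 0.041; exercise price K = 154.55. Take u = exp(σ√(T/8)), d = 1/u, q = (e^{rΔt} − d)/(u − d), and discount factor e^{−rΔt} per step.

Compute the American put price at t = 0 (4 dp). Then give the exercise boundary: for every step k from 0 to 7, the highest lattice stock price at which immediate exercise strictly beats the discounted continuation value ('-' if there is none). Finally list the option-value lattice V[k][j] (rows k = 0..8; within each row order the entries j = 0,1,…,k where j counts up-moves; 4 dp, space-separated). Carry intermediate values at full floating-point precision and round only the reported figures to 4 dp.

price = 19.6294
boundary = - - - 107.7604 97.2371 107.7604 119.4226 132.3470
tree:
19.6294
27.0881 12.1519
36.2274 17.9506 6.3130
46.7896 25.7079 10.1535 2.4317
57.3129 35.4697 15.9217 4.3295 0.5081
66.8086 46.7896 24.1678 7.6072 1.0083 0.0000
75.3769 57.3129 35.1274 13.1423 2.0010 0.0000 0.0000
83.1086 66.8086 46.7896 22.2030 3.9709 0.0000 0.0000 0.0000
90.0852 75.3769 57.3129 35.1274 7.8800 0.0000 0.0000 0.0000 0.0000

Δt=0.09875  u=1.10822  d=0.90235  q=0.49404  discount=0.99596
step 8 (expiry): payoffs max(K−S,0) = 90.0852 75.3769 57.3129 35.1274 7.8800 0.0000 0.0000 0.0000 0.0000
step 7: (k=7,j=0): S=71.4414, (K−S)⁺=83.1086, hold=82.4841 ⇒ V=83.1086 exercise | (k=7,j=1): S=87.7414, (K−S)⁺=66.8086, hold=66.1841 ⇒ V=66.8086 exercise | (k=7,j=2): S=107.7604, (K−S)⁺=46.7896, hold=46.1651 ⇒ V=46.7896 exercise | (k=7,j=3): S=132.3470, (K−S)⁺=22.2030, hold=21.5786 ⇒ V=22.2030 exercise | (k=7,j=4): S=162.5431, (K−S)⁺=0.0000, hold=3.9709 ⇒ V=3.9709 continue | (k=7,j=5): S=199.6288, (K−S)⁺=0.0000, hold=0.0000 ⇒ V=0.0000 continue | (k=7,j=6): S=245.1759, (K−S)⁺=0.0000, hold=0.0000 ⇒ V=0.0000 continue | (k=7,j=7): S=301.1150, (K−S)⁺=0.0000, hold=0.0000 ⇒ V=0.0000 continue  boundary S*=132.3470
step 6: (k=6,j=0): S=79.1731, (K−S)⁺=75.3769, hold=74.7525 ⇒ V=75.3769 exercise | (k=6,j=1): S=97.2371, (K−S)⁺=57.3129, hold=56.6884 ⇒ V=57.3129 exercise | (k=6,j=2): S=119.4226, (K−S)⁺=35.1274, hold=34.5029 ⇒ V=35.1274 exercise | (k=6,j=3): S=146.6700, (K−S)⁺=7.8800, hold=13.1423 ⇒ V=13.1423 continue | (k=6,j=4): S=180.1341, (K−S)⁺=0.0000, hold=2.0010 ⇒ V=2.0010 continue | (k=6,j=5): S=221.2333, (K−S)⁺=0.0000, hold=0.0000 ⇒ V=0.0000 continue | (k=6,j=6): S=271.7097, (K−S)⁺=0.0000, hold=0.0000 ⇒ V=0.0000 continue  boundary S*=119.4226
step 5: (k=5,j=0): S=87.7414, (K−S)⁺=66.8086, hold=66.1841 ⇒ V=66.8086 exercise | (k=5,j=1): S=107.7604, (K−S)⁺=46.7896, hold=46.1651 ⇒ V=46.7896 exercise | (k=5,j=2): S=132.3470, (K−S)⁺=22.2030, hold=24.1678 ⇒ V=24.1678 continue | (k=5,j=3): S=162.5431, (K−S)⁺=0.0000, hold=7.6072 ⇒ V=7.6072 continue | (k=5,j=4): S=199.6288, (K−S)⁺=0.0000, hold=1.0083 ⇒ V=1.0083 continue | (k=5,j=5): S=245.1759, (K−S)⁺=0.0000, hold=0.0000 ⇒ V=0.0000 continue  boundary S*=107.7604
step 4: (k=4,j=0): S=97.2371, (K−S)⁺=57.3129, hold=56.6884 ⇒ V=57.3129 exercise | (k=4,j=1): S=119.4226, (K−S)⁺=35.1274, hold=35.4697 ⇒ V=35.4697 continue | (k=4,j=2): S=146.6700, (K−S)⁺=7.8800, hold=15.9217 ⇒ V=15.9217 continue | (k=4,j=3): S=180.1341, (K−S)⁺=0.0000, hold=4.3295 ⇒ V=4.3295 continue | (k=4,j=4): S=221.2333, (K−S)⁺=0.0000, hold=0.5081 ⇒ V=0.5081 continue  boundary S*=97.2371
step 3: (k=3,j=0): S=107.7604, (K−S)⁺=46.7896, hold=46.3335 ⇒ V=46.7896 exercise | (k=3,j=1): S=132.3470, (K−S)⁺=22.2030, hold=25.7079 ⇒ V=25.7079 continue | (k=3,j=2): S=162.5431, (K−S)⁺=0.0000, hold=10.1535 ⇒ V=10.1535 continue | (k=3,j=3): S=199.6288, (K−S)⁺=0.0000, hold=2.4317 ⇒ V=2.4317 continue  boundary S*=107.7604
step 2: (k=2,j=0): S=119.4226, (K−S)⁺=35.1274, hold=36.2274 ⇒ V=36.2274 continue | (k=2,j=1): S=146.6700, (K−S)⁺=7.8800, hold=17.9506 ⇒ V=17.9506 continue | (k=2,j=2): S=180.1341, (K−S)⁺=0.0000, hold=6.3130 ⇒ V=6.3130 continue  boundary S*=-
step 1: (k=1,j=0): S=132.3470, (K−S)⁺=22.2030, hold=27.0881 ⇒ V=27.0881 continue | (k=1,j=1): S=162.5431, (K−S)⁺=0.0000, hold=12.1519 ⇒ V=12.1519 continue  boundary S*=-
step 0: (k=0,j=0): S=146.6700, (K−S)⁺=7.8800, hold=19.6294 ⇒ V=19.6294 continue  boundary S*=-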